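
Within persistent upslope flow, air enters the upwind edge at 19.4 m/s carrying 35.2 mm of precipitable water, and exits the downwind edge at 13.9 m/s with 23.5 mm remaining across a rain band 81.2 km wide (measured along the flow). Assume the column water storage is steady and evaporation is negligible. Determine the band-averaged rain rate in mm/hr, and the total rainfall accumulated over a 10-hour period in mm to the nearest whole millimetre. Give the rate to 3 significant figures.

Column moisture flux per unit crosswind length is F = V × PW.
Inflow: F_in = 19.4 × 35.2 = 682.88 mm·m/s
Outflow: F_out = 13.9 × 23.5 = 326.65 mm·m/s
Steady-state rate R = (F_in − F_out)/L = (682.88 − 326.65) / 81200 m = 4.387e-03 mm/s.
R = 4.387e-03 × 3600 = 15.8 mm/hr.
Over 10 h: total = 15.8 × 10 = 158 mm.

R ≈ 15.8 mm/hr; total ≈ 158 mm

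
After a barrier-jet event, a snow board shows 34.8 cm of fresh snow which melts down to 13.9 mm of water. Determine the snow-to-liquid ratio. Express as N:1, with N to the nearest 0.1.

ratio ≈ 25.0

Ratio = snow depth / SWE = 348 mm / 13.9 mm = 25.0, i.e. 25.0:1.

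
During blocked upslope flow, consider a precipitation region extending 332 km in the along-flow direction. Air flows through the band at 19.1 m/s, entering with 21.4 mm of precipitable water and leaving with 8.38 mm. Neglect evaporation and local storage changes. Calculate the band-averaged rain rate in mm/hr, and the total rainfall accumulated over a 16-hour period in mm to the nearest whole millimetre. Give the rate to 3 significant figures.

R ≈ 2.70 mm/hr; total ≈ 43 mm

Column moisture flux per unit crosswind length is F = V × PW.
Inflow: F_in = 19.1 × 21.4 = 408.74 mm·m/s
Outflow: F_out = 19.1 × 8.38 = 160.058 mm·m/s
Steady-state rate R = (F_in − F_out)/L = (408.74 − 160.058) / 332000 m = 7.490e-04 mm/s.
R = 7.490e-04 × 3600 = 2.70 mm/hr.
Over 16 h: total = 2.70 × 16 = 43.2 ≈ 43 mm.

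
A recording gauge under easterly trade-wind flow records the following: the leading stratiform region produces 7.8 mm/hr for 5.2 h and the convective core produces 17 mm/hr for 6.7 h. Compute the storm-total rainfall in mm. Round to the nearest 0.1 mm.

total ≈ 154.5 mm

Total = Σ Rᵢ Δtᵢ = 7.8 × 5.2 + 17 × 6.7
      = 40.56 + 113.9 = 154.5 mm.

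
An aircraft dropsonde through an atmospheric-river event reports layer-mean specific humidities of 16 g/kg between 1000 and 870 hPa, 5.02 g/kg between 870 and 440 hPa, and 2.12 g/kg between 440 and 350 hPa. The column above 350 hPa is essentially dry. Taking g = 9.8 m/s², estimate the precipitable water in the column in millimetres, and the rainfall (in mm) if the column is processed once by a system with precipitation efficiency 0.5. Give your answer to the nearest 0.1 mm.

PW ≈ 45.2 mm; rainfall ≈ 22.6 mm

Precipitable water is the column-integrated vapour mass per unit area: PW = (1/g) Σ q̄ Δp, with q in kg/kg and Δp in Pa (1 kg/m² of water = 1 mm).
Layer 1000–870 hPa: Δp = 130 hPa = 13000 Pa, q̄ = 0.016 kg/kg → 0.016 × 13000 / 9.8 = 21.22 mm
Layer 870–440 hPa: Δp = 430 hPa = 43000 Pa, q̄ = 0.00502 kg/kg → 0.00502 × 43000 / 9.8 = 22.03 mm
Layer 440–350 hPa: Δp = 90 hPa = 9000 Pa, q̄ = 0.00212 kg/kg → 0.00212 × 9000 / 9.8 = 1.95 mm
PW = 21.22 + 22.03 + 1.95 = 45.20 ≈ 45.2 mm.
Rainfall = ε × PW = 0.5 × 45.2 = 22.6 mm.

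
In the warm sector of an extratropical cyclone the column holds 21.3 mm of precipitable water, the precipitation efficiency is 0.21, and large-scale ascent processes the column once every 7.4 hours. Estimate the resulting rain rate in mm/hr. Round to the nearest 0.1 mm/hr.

Each overturning extracts ε × PW = 0.21 × 21.3 = 4.473 mm.
Rate = ε·PW / τ = 4.473 / 7.4 h = 0.6 mm/hr.

R ≈ 0.6 mm/hr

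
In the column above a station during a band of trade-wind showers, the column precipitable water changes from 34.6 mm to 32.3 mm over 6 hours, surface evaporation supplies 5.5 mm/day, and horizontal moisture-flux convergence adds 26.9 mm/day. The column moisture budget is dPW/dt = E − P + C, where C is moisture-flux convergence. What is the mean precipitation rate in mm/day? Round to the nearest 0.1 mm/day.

P ≈ 41.6 mm/day

dPW/dt = (32.3 − 34.6) mm / (6/24 day) = -9.200 mm/day.
P = E + C − dPW/dt = 5.5 + (26.9) − (-9.200) = 41.6 mm/day.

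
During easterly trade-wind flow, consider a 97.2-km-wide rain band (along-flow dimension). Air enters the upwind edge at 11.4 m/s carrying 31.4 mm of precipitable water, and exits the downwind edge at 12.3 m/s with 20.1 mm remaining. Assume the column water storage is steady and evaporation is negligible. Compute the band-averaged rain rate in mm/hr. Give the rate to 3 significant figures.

R ≈ 4.10 mm/hr

Column moisture flux per unit crosswind length is F = V × PW.
Inflow: F_in = 11.4 × 31.4 = 357.96 mm·m/s
Outflow: F_out = 12.3 × 20.1 = 247.23 mm·m/s
Steady-state rate R = (F_in − F_out)/L = (357.96 − 247.23) / 97200 m = 1.139e-03 mm/s.
R = 1.139e-03 × 3600 = 4.10 mm/hr.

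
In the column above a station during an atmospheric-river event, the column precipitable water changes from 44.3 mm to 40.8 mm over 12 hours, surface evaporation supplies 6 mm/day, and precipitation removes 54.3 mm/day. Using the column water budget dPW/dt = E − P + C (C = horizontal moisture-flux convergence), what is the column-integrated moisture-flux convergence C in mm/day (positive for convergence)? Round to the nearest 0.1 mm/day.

dPW/dt = (40.8 − 44.3) mm / (12/24 day) = -7.000 mm/day.
C = dPW/dt − E + P = (-7.000) − 6 + 54.3 = 41.3 mm/day.

C ≈ 41.3 mm/day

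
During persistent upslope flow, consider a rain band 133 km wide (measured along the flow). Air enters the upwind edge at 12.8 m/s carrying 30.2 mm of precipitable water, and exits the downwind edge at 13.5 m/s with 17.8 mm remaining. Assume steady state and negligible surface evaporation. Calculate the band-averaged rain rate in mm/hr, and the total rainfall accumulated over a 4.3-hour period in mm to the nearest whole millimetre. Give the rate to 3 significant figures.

Column moisture flux per unit crosswind length is F = V × PW.
Inflow: F_in = 12.8 × 30.2 = 386.56 mm·m/s
Outflow: F_out = 13.5 × 17.8 = 240.3 mm·m/s
Steady-state rate R = (F_in − F_out)/L = (386.56 − 240.3) / 133000 m = 1.100e-03 mm/s.
R = 1.100e-03 × 3600 = 3.96 mm/hr.
Over 4.3 h: total = 3.96 × 4.3 = 17.028 ≈ 17 mm.

R ≈ 3.96 mm/hr; total ≈ 17 mm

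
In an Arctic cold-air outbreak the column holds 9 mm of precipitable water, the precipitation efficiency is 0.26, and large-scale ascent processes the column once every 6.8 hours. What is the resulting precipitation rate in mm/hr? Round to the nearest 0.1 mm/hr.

R ≈ 0.3 mm/hr

Each overturning extracts ε × PW = 0.26 × 9 = 2.34 mm.
Rate = ε·PW / τ = 2.34 / 6.8 h = 0.3 mm/hr.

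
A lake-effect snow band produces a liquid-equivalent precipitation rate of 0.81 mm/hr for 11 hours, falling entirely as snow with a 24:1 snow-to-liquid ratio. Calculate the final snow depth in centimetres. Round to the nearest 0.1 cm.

snow depth ≈ 21.4 cm

Liquid-equivalent depth = 0.81 × 11 = 8.91 mm.
Snow depth = 8.91 mm × 24 = 213.84 mm = 21.4 cm.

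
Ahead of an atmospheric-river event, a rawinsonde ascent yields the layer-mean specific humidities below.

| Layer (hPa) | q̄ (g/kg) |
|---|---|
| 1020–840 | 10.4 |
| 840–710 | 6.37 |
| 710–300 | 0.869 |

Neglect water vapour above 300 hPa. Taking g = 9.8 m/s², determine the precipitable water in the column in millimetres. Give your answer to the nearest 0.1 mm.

Precipitable water is the column-integrated vapour mass per unit area: PW = (1/g) Σ q̄ Δp, with q in kg/kg and Δp in Pa (1 kg/m² of water = 1 mm).
Layer 1020–840 hPa: Δp = 180 hPa = 18000 Pa, q̄ = 0.0104 kg/kg → 0.0104 × 18000 / 9.8 = 19.10 mm
Layer 840–710 hPa: Δp = 130 hPa = 13000 Pa, q̄ = 0.00637 kg/kg → 0.00637 × 13000 / 9.8 = 8.45 mm
Layer 710–300 hPa: Δp = 410 hPa = 41000 Pa, q̄ = 0.000869 kg/kg → 0.000869 × 41000 / 9.8 = 3.64 mm
PW = 19.10 + 8.45 + 3.64 = 31.19 ≈ 31.2 mm.

PW ≈ 31.2 mm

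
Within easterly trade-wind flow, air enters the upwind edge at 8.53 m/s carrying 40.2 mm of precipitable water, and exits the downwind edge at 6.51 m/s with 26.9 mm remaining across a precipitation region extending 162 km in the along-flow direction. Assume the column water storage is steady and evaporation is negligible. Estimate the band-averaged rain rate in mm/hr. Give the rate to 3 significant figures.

Column moisture flux per unit crosswind length is F = V × PW.
Inflow: F_in = 8.53 × 40.2 = 342.906 mm·m/s
Outflow: F_out = 6.51 × 26.9 = 175.119 mm·m/s
Steady-state rate R = (F_in − F_out)/L = (342.906 − 175.119) / 162000 m = 1.036e-03 mm/s.
R = 1.036e-03 × 3600 = 3.73 mm/hr.

R ≈ 3.73 mm/hr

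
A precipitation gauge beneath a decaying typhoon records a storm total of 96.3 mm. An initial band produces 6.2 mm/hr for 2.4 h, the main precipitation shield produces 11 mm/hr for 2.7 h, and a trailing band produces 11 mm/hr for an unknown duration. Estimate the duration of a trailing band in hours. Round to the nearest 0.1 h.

Known phases: 6.2 × 2.4 + 11 × 2.7 = 14.88 + 29.7 = 44.58 mm.
Remaining depth = 96.3 − 44.58 = 51.72 mm.
Duration = 51.72 / 11 = 4.7 h.

duration ≈ 4.7 h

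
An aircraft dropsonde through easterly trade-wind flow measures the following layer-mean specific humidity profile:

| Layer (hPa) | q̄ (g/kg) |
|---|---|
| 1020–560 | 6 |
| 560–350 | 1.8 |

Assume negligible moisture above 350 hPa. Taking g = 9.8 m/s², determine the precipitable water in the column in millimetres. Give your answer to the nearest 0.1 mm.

PW ≈ 32.0 mm

Precipitable water is the column-integrated vapour mass per unit area: PW = (1/g) Σ q̄ Δp, with q in kg/kg and Δp in Pa (1 kg/m² of water = 1 mm).
Layer 1020–560 hPa: Δp = 460 hPa = 46000 Pa, q̄ = 0.006 kg/kg → 0.006 × 46000 / 9.8 = 28.16 mm
Layer 560–350 hPa: Δp = 210 hPa = 21000 Pa, q̄ = 0.0018 kg/kg → 0.0018 × 21000 / 9.8 = 3.86 mm
PW = 28.16 + 3.86 = 32.02 ≈ 32.0 mm.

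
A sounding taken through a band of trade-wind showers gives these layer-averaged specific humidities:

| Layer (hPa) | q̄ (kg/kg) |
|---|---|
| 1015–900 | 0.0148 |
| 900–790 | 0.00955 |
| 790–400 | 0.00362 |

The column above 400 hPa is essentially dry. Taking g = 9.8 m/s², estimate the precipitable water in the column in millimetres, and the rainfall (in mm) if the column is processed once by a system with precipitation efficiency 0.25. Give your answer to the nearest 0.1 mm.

Precipitable water is the column-integrated vapour mass per unit area: PW = (1/g) Σ q̄ Δp, with q in kg/kg and Δp in Pa (1 kg/m² of water = 1 mm).
Layer 1015–900 hPa: Δp = 115 hPa = 11500 Pa, q̄ = 0.0148 kg/kg → 0.0148 × 11500 / 9.8 = 17.37 mm
Layer 900–790 hPa: Δp = 110 hPa = 11000 Pa, q̄ = 0.00955 kg/kg → 0.00955 × 11000 / 9.8 = 10.72 mm
Layer 790–400 hPa: Δp = 390 hPa = 39000 Pa, q̄ = 0.00362 kg/kg → 0.00362 × 39000 / 9.8 = 14.41 mm
PW = 17.37 + 10.72 + 14.41 = 42.50 ≈ 42.5 mm.
Rainfall = ε × PW = 0.25 × 42.5 = 10.6 mm.

PW ≈ 42.5 mm; rainfall ≈ 10.6 mm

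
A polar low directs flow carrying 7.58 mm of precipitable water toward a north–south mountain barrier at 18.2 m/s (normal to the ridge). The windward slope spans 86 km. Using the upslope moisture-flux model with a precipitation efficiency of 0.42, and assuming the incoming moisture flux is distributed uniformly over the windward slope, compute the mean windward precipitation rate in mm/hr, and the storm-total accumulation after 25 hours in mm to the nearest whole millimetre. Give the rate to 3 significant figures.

Incoming column moisture flux per unit ridge length: F = V × PW = 18.2 × 7.58 = 137.956 mm·m/s.
Spread over the 86 km slope with efficiency ε = 0.42: R = ε·F/W = 0.42 × 137.956 / 86000 m = 6.737e-04 mm/s.
R = 6.737e-04 × 3600 = 2.43 mm/hr.
Over 25 h: total = 2.43 × 25 = 60.75 ≈ 61 mm.

R ≈ 2.43 mm/hr; total ≈ 61 mm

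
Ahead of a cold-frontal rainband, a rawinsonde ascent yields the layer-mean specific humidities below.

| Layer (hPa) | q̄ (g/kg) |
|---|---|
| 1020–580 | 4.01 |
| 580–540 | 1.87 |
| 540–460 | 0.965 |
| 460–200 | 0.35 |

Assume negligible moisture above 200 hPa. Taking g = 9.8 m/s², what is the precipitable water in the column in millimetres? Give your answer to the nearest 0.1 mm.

PW ≈ 20.5 mm

Precipitable water is the column-integrated vapour mass per unit area: PW = (1/g) Σ q̄ Δp, with q in kg/kg and Δp in Pa (1 kg/m² of water = 1 mm).
Layer 1020–580 hPa: Δp = 440 hPa = 44000 Pa, q̄ = 0.00401 kg/kg → 0.00401 × 44000 / 9.8 = 18.00 mm
Layer 580–540 hPa: Δp = 40 hPa = 4000 Pa, q̄ = 0.00187 kg/kg → 0.00187 × 4000 / 9.8 = 0.76 mm
Layer 540–460 hPa: Δp = 80 hPa = 8000 Pa, q̄ = 0.000965 kg/kg → 0.000965 × 8000 / 9.8 = 0.79 mm
Layer 460–200 hPa: Δp = 260 hPa = 26000 Pa, q̄ = 0.00035 kg/kg → 0.00035 × 26000 / 9.8 = 0.93 mm
PW = 18.00 + 0.76 + 0.79 + 0.93 = 20.48 ≈ 20.5 mm.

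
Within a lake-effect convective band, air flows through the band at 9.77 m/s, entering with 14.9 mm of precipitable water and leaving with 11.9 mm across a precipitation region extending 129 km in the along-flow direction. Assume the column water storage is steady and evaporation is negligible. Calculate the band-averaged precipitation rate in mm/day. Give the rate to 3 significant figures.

R ≈ 19.6 mm/day

Column moisture flux per unit crosswind length is F = V × PW.
Inflow: F_in = 9.77 × 14.9 = 145.573 mm·m/s
Outflow: F_out = 9.77 × 11.9 = 116.263 mm·m/s
Steady-state rate R = (F_in − F_out)/L = (145.573 − 116.263) / 129000 m = 2.272e-04 mm/s.
R = 2.272e-04 × 3600 × 24 = 19.6 mm/day.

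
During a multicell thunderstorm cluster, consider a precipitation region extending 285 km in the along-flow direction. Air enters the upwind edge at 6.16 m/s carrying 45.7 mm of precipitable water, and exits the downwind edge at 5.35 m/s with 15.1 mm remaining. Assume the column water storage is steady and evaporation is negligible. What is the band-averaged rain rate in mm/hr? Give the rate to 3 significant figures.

R ≈ 2.54 mm/hr

Column moisture flux per unit crosswind length is F = V × PW.
Inflow: F_in = 6.16 × 45.7 = 281.512 mm·m/s
Outflow: F_out = 5.35 × 15.1 = 80.785 mm·m/s
Steady-state rate R = (F_in − F_out)/L = (281.512 − 80.785) / 285000 m = 7.043e-04 mm/s.
R = 7.043e-04 × 3600 = 2.54 mm/hr.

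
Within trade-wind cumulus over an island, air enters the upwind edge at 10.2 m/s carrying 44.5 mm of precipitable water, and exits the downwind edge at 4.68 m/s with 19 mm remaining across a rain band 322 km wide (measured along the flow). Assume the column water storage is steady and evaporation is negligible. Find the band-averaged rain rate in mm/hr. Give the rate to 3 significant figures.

R ≈ 4.08 mm/hr

Column moisture flux per unit crosswind length is F = V × PW.
Inflow: F_in = 10.2 × 44.5 = 453.9 mm·m/s
Outflow: F_out = 4.68 × 19 = 88.92 mm·m/s
Steady-state rate R = (F_in − F_out)/L = (453.9 − 88.92) / 322000 m = 1.133e-03 mm/s.
R = 1.133e-03 × 3600 = 4.08 mm/hr.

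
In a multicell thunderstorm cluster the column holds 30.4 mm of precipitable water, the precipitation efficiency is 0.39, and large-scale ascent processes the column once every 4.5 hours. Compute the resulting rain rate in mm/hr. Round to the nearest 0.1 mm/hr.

R ≈ 2.6 mm/hr

Each overturning extracts ε × PW = 0.39 × 30.4 = 11.856 mm.
Rate = ε·PW / τ = 11.856 / 4.5 h = 2.6 mm/hr.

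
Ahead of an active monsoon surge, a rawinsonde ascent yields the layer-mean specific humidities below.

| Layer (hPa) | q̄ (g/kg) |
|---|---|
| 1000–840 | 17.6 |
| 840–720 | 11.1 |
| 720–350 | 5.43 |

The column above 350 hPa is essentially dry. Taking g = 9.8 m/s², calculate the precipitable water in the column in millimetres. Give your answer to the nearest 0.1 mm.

Precipitable water is the column-integrated vapour mass per unit area: PW = (1/g) Σ q̄ Δp, with q in kg/kg and Δp in Pa (1 kg/m² of water = 1 mm).
Layer 1000–840 hPa: Δp = 160 hPa = 16000 Pa, q̄ = 0.0176 kg/kg → 0.0176 × 16000 / 9.8 = 28.73 mm
Layer 840–720 hPa: Δp = 120 hPa = 12000 Pa, q̄ = 0.0111 kg/kg → 0.0111 × 12000 / 9.8 = 13.59 mm
Layer 720–350 hPa: Δp = 370 hPa = 37000 Pa, q̄ = 0.00543 kg/kg → 0.00543 × 37000 / 9.8 = 20.50 mm
PW = 28.73 + 13.59 + 20.50 = 62.82 ≈ 62.8 mm.

PW ≈ 62.8 mm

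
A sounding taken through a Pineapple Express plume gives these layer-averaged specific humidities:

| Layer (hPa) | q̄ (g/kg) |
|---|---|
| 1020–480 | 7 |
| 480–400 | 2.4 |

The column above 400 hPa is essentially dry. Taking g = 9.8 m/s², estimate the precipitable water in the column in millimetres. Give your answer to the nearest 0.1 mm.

Precipitable water is the column-integrated vapour mass per unit area: PW = (1/g) Σ q̄ Δp, with q in kg/kg and Δp in Pa (1 kg/m² of water = 1 mm).
Layer 1020–480 hPa: Δp = 540 hPa = 54000 Pa, q̄ = 0.007 kg/kg → 0.007 × 54000 / 9.8 = 38.57 mm
Layer 480–400 hPa: Δp = 80 hPa = 8000 Pa, q̄ = 0.0024 kg/kg → 0.0024 × 8000 / 9.8 = 1.96 mm
PW = 38.57 + 1.96 = 40.53 ≈ 40.5 mm.

PW ≈ 40.5 mm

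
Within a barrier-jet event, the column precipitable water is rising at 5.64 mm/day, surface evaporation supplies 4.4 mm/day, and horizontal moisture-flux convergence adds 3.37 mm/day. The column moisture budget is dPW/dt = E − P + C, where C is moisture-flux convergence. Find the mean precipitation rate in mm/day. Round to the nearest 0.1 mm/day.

dPW/dt = +5.64 mm/day.
P = E + C − dPW/dt = 4.4 + (3.37) − (+5.64) = 2.1 mm/day.

P ≈ 2.1 mm/day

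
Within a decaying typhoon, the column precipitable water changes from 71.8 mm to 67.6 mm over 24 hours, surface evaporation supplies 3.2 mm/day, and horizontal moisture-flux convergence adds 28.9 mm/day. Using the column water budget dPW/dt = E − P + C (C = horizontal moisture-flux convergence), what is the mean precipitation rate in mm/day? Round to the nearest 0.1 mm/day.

dPW/dt = (67.6 − 71.8) mm / (24/24 day) = -4.200 mm/day.
P = E + C − dPW/dt = 3.2 + (28.9) − (-4.200) = 36.3 mm/day.

P ≈ 36.3 mm/day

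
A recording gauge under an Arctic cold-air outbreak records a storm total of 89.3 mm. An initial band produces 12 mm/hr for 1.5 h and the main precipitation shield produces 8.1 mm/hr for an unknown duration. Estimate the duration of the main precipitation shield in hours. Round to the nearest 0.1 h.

duration ≈ 8.8 h

Known phases: 12 × 1.5 = 18 mm.
Remaining depth = 89.3 − 18 = 71.3 mm.
Duration = 71.3 / 8.1 = 8.8 h.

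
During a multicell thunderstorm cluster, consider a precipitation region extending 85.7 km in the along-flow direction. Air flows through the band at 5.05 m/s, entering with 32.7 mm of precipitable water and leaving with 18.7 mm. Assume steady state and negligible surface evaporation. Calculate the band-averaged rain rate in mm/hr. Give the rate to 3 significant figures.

R ≈ 2.97 mm/hr

Column moisture flux per unit crosswind length is F = V × PW.
Inflow: F_in = 5.05 × 32.7 = 165.135 mm·m/s
Outflow: F_out = 5.05 × 18.7 = 94.435 mm·m/s
Steady-state rate R = (F_in − F_out)/L = (165.135 − 94.435) / 85700 m = 8.250e-04 mm/s.
R = 8.250e-04 × 3600 = 2.97 mm/hr.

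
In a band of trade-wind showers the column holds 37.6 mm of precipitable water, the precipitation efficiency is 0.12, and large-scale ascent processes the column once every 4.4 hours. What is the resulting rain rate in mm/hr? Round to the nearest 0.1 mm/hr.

R ≈ 1.0 mm/hr

Each overturning extracts ε × PW = 0.12 × 37.6 = 4.512 mm.
Rate = ε·PW / τ = 4.512 / 4.4 h = 1.0 mm/hr.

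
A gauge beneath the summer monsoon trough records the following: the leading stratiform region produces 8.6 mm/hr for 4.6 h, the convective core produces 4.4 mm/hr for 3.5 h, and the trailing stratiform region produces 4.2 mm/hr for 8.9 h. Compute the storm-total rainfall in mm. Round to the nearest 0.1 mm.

Total = Σ Rᵢ Δtᵢ = 8.6 × 4.6 + 4.4 × 3.5 + 4.2 × 8.9
      = 39.56 + 15.4 + 37.38 = 92.3 mm.

total ≈ 92.3 mm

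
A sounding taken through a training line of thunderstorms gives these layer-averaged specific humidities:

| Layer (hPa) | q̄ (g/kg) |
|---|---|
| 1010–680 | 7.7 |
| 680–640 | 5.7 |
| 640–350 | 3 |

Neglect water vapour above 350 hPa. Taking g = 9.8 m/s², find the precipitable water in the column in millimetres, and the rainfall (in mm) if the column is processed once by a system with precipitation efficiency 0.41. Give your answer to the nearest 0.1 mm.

PW ≈ 37.1 mm; rainfall ≈ 15.2 mm

Precipitable water is the column-integrated vapour mass per unit area: PW = (1/g) Σ q̄ Δp, with q in kg/kg and Δp in Pa (1 kg/m² of water = 1 mm).
Layer 1010–680 hPa: Δp = 330 hPa = 33000 Pa, q̄ = 0.0077 kg/kg → 0.0077 × 33000 / 9.8 = 25.93 mm
Layer 680–640 hPa: Δp = 40 hPa = 4000 Pa, q̄ = 0.0057 kg/kg → 0.0057 × 4000 / 9.8 = 2.33 mm
Layer 640–350 hPa: Δp = 290 hPa = 29000 Pa, q̄ = 0.003 kg/kg → 0.003 × 29000 / 9.8 = 8.88 mm
PW = 25.93 + 2.33 + 8.88 = 37.14 ≈ 37.1 mm.
Rainfall = ε × PW = 0.41 × 37.1 = 15.2 mm.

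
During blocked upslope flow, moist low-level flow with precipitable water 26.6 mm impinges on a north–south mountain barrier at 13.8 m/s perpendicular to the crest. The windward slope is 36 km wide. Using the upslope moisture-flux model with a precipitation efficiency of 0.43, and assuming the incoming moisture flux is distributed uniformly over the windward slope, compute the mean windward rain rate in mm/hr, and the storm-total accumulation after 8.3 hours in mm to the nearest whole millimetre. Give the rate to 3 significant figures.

R ≈ 15.8 mm/hr; total ≈ 131 mm

Incoming column moisture flux per unit ridge length: F = V × PW = 13.8 × 26.6 = 367.08 mm·m/s.
Spread over the 36 km slope with efficiency ε = 0.43: R = ε·F/W = 0.43 × 367.08 / 36000 m = 4.385e-03 mm/s.
R = 4.385e-03 × 3600 = 15.8 mm/hr.
Over 8.3 h: total = 15.8 × 8.3 = 131.14 ≈ 131 mm.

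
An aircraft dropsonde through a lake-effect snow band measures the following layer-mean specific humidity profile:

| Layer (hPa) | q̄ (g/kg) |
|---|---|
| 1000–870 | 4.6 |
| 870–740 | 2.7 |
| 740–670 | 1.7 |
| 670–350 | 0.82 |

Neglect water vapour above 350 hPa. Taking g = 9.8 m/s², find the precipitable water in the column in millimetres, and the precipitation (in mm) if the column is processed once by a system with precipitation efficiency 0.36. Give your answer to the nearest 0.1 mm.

PW ≈ 13.6 mm; precipitation ≈ 4.9 mm

Precipitable water is the column-integrated vapour mass per unit area: PW = (1/g) Σ q̄ Δp, with q in kg/kg and Δp in Pa (1 kg/m² of water = 1 mm).
Layer 1000–870 hPa: Δp = 130 hPa = 13000 Pa, q̄ = 0.0046 kg/kg → 0.0046 × 13000 / 9.8 = 6.10 mm
Layer 870–740 hPa: Δp = 130 hPa = 13000 Pa, q̄ = 0.0027 kg/kg → 0.0027 × 13000 / 9.8 = 3.58 mm
Layer 740–670 hPa: Δp = 70 hPa = 7000 Pa, q̄ = 0.0017 kg/kg → 0.0017 × 7000 / 9.8 = 1.21 mm
Layer 670–350 hPa: Δp = 320 hPa = 32000 Pa, q̄ = 0.00082 kg/kg → 0.00082 × 32000 / 9.8 = 2.68 mm
PW = 6.10 + 3.58 + 1.21 + 2.68 = 13.57 ≈ 13.6 mm.
Precipitation = ε × PW = 0.36 × 13.6 = 4.9 mm.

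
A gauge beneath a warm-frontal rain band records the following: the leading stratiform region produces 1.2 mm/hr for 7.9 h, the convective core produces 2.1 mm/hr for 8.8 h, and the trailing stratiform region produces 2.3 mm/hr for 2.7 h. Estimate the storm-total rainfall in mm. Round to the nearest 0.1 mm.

total ≈ 34.2 mm

Total = Σ Rᵢ Δtᵢ = 1.2 × 7.9 + 2.1 × 8.8 + 2.3 × 2.7
      = 9.48 + 18.48 + 6.21 = 34.2 mm.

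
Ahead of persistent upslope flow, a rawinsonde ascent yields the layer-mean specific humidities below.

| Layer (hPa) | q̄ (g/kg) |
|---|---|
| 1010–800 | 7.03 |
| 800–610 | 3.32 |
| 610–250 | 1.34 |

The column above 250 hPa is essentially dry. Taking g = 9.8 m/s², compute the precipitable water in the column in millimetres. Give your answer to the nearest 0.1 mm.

Precipitable water is the column-integrated vapour mass per unit area: PW = (1/g) Σ q̄ Δp, with q in kg/kg and Δp in Pa (1 kg/m² of water = 1 mm).
Layer 1010–800 hPa: Δp = 210 hPa = 21000 Pa, q̄ = 0.00703 kg/kg → 0.00703 × 21000 / 9.8 = 15.06 mm
Layer 800–610 hPa: Δp = 190 hPa = 19000 Pa, q̄ = 0.00332 kg/kg → 0.00332 × 19000 / 9.8 = 6.44 mm
Layer 610–250 hPa: Δp = 360 hPa = 36000 Pa, q̄ = 0.00134 kg/kg → 0.00134 × 36000 / 9.8 = 4.92 mm
PW = 15.06 + 6.44 + 4.92 = 26.42 ≈ 26.4 mm.

PW ≈ 26.4 mm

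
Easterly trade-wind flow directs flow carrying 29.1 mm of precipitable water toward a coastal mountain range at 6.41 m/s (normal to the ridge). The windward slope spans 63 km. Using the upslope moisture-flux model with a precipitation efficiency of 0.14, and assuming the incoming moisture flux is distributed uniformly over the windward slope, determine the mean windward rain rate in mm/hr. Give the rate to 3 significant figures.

Incoming column moisture flux per unit ridge length: F = V × PW = 6.41 × 29.1 = 186.531 mm·m/s.
Spread over the 63 km slope with efficiency ε = 0.14: R = ε·F/W = 0.14 × 186.531 / 63000 m = 4.145e-04 mm/s.
R = 4.145e-04 × 3600 = 1.49 mm/hr.

R ≈ 1.49 mm/hr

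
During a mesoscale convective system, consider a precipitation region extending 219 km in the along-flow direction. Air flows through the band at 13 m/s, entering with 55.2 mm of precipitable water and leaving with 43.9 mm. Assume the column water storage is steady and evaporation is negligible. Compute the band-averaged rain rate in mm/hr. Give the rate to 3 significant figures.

R ≈ 2.41 mm/hr

Column moisture flux per unit crosswind length is F = V × PW.
Inflow: F_in = 13 × 55.2 = 717.6 mm·m/s
Outflow: F_out = 13 × 43.9 = 570.7 mm·m/s
Steady-state rate R = (F_in − F_out)/L = (717.6 − 570.7) / 219000 m = 6.708e-04 mm/s.
R = 6.708e-04 × 3600 = 2.41 mm/hr.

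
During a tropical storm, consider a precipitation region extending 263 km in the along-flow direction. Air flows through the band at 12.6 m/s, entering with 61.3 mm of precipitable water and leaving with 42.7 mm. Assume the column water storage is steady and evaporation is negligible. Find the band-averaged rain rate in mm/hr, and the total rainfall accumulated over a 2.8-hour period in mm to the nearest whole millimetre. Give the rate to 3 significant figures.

Column moisture flux per unit crosswind length is F = V × PW.
Inflow: F_in = 12.6 × 61.3 = 772.38 mm·m/s
Outflow: F_out = 12.6 × 42.7 = 538.02 mm·m/s
Steady-state rate R = (F_in − F_out)/L = (772.38 − 538.02) / 263000 m = 8.911e-04 mm/s.
R = 8.911e-04 × 3600 = 3.21 mm/hr.
Over 2.8 h: total = 3.21 × 2.8 = 8.988 ≈ 9 mm.

R ≈ 3.21 mm/hr; total ≈ 9 mm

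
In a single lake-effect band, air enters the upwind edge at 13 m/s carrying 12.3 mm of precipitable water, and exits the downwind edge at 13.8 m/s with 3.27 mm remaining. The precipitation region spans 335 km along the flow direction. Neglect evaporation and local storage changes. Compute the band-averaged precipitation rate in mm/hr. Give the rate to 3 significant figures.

Column moisture flux per unit crosswind length is F = V × PW.
Inflow: F_in = 13 × 12.3 = 159.9 mm·m/s
Outflow: F_out = 13.8 × 3.27 = 45.126 mm·m/s
Steady-state rate R = (F_in − F_out)/L = (159.9 − 45.126) / 335000 m = 3.426e-04 mm/s.
R = 3.426e-04 × 3600 = 1.23 mm/hr.

R ≈ 1.23 mm/hr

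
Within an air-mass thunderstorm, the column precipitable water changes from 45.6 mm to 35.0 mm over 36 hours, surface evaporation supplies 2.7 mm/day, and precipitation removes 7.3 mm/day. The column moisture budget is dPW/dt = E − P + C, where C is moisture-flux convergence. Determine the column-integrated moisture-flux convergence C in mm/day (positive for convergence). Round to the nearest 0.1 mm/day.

C ≈ -2.5 mm/day

dPW/dt = (35.0 − 45.6) mm / (36/24 day) = -7.067 mm/day.
C = dPW/dt − E + P = (-7.067) − 2.7 + 7.3 = -2.5 mm/day.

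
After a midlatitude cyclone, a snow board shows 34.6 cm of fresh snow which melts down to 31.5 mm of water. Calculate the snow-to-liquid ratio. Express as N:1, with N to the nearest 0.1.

ratio ≈ 11.0

Ratio = snow depth / SWE = 346 mm / 31.5 mm = 11.0, i.e. 11.0:1.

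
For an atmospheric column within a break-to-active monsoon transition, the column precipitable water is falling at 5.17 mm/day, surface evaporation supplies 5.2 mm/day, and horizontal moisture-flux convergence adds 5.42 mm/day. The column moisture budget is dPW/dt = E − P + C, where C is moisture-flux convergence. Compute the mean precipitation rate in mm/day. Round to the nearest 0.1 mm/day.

dPW/dt = -5.17 mm/day.
P = E + C − dPW/dt = 5.2 + (5.42) − (-5.17) = 15.8 mm/day.

P ≈ 15.8 mm/day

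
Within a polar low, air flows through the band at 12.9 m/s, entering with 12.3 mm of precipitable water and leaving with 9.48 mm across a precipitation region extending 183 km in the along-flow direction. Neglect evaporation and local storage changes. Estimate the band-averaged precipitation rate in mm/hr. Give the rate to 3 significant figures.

Column moisture flux per unit crosswind length is F = V × PW.
Inflow: F_in = 12.9 × 12.3 = 158.67 mm·m/s
Outflow: F_out = 12.9 × 9.48 = 122.292 mm·m/s
Steady-state rate R = (F_in − F_out)/L = (158.67 − 122.292) / 183000 m = 1.988e-04 mm/s.
R = 1.988e-04 × 3600 = 0.716 mm/hr.

R ≈ 0.716 mm/hr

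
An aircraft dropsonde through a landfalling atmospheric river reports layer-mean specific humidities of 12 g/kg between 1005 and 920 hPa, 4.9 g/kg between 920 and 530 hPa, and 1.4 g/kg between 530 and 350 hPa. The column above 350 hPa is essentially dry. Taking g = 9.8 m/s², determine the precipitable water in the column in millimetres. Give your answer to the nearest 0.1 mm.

PW ≈ 32.5 mm

Precipitable water is the column-integrated vapour mass per unit area: PW = (1/g) Σ q̄ Δp, with q in kg/kg and Δp in Pa (1 kg/m² of water = 1 mm).
Layer 1005–920 hPa: Δp = 85 hPa = 8500 Pa, q̄ = 0.012 kg/kg → 0.012 × 8500 / 9.8 = 10.41 mm
Layer 920–530 hPa: Δp = 390 hPa = 39000 Pa, q̄ = 0.0049 kg/kg → 0.0049 × 39000 / 9.8 = 19.50 mm
Layer 530–350 hPa: Δp = 180 hPa = 18000 Pa, q̄ = 0.0014 kg/kg → 0.0014 × 18000 / 9.8 = 2.57 mm
PW = 10.41 + 19.50 + 2.57 = 32.48 ≈ 32.5 mm.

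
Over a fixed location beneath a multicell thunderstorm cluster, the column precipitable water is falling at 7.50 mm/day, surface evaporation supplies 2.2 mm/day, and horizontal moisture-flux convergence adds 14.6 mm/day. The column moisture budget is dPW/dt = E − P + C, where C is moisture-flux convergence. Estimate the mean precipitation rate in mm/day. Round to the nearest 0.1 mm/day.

P ≈ 24.3 mm/day

dPW/dt = -7.50 mm/day.
P = E + C − dPW/dt = 2.2 + (14.6) − (-7.50) = 24.3 mm/day.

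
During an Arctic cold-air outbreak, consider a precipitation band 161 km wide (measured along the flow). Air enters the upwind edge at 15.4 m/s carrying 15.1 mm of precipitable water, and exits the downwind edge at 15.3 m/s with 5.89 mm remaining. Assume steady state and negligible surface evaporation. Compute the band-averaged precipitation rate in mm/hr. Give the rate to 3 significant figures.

R ≈ 3.18 mm/hr

Column moisture flux per unit crosswind length is F = V × PW.
Inflow: F_in = 15.4 × 15.1 = 232.54 mm·m/s
Outflow: F_out = 15.3 × 5.89 = 90.117 mm·m/s
Steady-state rate R = (F_in − F_out)/L = (232.54 − 90.117) / 161000 m = 8.846e-04 mm/s.
R = 8.846e-04 × 3600 = 3.18 mm/hr.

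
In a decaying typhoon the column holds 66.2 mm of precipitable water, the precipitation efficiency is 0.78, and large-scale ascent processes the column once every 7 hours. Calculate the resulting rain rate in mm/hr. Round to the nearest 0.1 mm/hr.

Each overturning extracts ε × PW = 0.78 × 66.2 = 51.636 mm.
Rate = ε·PW / τ = 51.636 / 7 h = 7.4 mm/hr.

R ≈ 7.4 mm/hr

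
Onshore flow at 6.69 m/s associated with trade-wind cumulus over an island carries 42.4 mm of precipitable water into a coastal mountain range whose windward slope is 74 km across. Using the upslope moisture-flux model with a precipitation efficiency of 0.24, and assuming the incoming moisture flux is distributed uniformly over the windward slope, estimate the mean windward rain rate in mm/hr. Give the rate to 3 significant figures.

R ≈ 3.31 mm/hr

Incoming column moisture flux per unit ridge length: F = V × PW = 6.69 × 42.4 = 283.656 mm·m/s.
Spread over the 74 km slope with efficiency ε = 0.24: R = ε·F/W = 0.24 × 283.656 / 74000 m = 9.200e-04 mm/s.
R = 9.200e-04 × 3600 = 3.31 mm/hr.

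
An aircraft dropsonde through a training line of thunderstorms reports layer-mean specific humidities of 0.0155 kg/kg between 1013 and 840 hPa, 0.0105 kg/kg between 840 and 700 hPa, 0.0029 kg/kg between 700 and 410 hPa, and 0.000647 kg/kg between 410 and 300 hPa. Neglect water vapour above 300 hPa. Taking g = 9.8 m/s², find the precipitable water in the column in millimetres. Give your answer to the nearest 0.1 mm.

PW ≈ 51.7 mm

Precipitable water is the column-integrated vapour mass per unit area: PW = (1/g) Σ q̄ Δp, with q in kg/kg and Δp in Pa (1 kg/m² of water = 1 mm).
Layer 1013–840 hPa: Δp = 173 hPa = 17300 Pa, q̄ = 0.0155 kg/kg → 0.0155 × 17300 / 9.8 = 27.36 mm
Layer 840–700 hPa: Δp = 140 hPa = 14000 Pa, q̄ = 0.0105 kg/kg → 0.0105 × 14000 / 9.8 = 15.00 mm
Layer 700–410 hPa: Δp = 290 hPa = 29000 Pa, q̄ = 0.0029 kg/kg → 0.0029 × 29000 / 9.8 = 8.58 mm
Layer 410–300 hPa: Δp = 110 hPa = 11000 Pa, q̄ = 0.000647 kg/kg → 0.000647 × 11000 / 9.8 = 0.73 mm
PW = 27.36 + 15.00 + 8.58 + 0.73 = 51.67 ≈ 51.7 mm.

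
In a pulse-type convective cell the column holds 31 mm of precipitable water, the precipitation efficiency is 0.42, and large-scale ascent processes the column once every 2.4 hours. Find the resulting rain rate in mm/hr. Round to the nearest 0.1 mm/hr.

Each overturning extracts ε × PW = 0.42 × 31 = 13.02 mm.
Rate = ε·PW / τ = 13.02 / 2.4 h = 5.4 mm/hr.

R ≈ 5.4 mm/hr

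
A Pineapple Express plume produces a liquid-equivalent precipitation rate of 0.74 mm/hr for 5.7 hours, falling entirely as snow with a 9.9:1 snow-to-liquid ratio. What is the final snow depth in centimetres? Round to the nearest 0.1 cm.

Liquid-equivalent depth = 0.74 × 5.7 = 4.218 mm.
Snow depth = 4.218 mm × 9.9 = 41.7582 mm = 4.2 cm.

snow depth ≈ 4.2 cm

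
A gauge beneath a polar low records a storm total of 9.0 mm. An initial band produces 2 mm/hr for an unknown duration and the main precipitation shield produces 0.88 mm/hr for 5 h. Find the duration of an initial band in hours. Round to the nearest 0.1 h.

duration ≈ 2.3 h

Known phases: 0.88 × 5 = 4.4 mm.
Remaining depth = 9.0 − 4.4 = 4.6 mm.
Duration = 4.6 / 2 = 2.3 h.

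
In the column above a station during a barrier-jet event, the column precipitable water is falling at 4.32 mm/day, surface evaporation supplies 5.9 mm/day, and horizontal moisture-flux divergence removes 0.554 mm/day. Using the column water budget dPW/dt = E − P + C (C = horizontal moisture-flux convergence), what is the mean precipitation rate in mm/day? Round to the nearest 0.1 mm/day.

P ≈ 9.7 mm/day

dPW/dt = -4.32 mm/day.
P = E + C − dPW/dt = 5.9 + (-0.554) − (-4.32) = 9.7 mm/day.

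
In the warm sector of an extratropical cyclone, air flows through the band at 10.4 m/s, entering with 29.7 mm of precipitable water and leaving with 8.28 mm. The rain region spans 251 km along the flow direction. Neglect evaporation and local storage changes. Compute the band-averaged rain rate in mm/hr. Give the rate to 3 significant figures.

R ≈ 3.20 mm/hr

Column moisture flux per unit crosswind length is F = V × PW.
Inflow: F_in = 10.4 × 29.7 = 308.88 mm·m/s
Outflow: F_out = 10.4 × 8.28 = 86.112 mm·m/s
Steady-state rate R = (F_in − F_out)/L = (308.88 − 86.112) / 251000 m = 8.875e-04 mm/s.
R = 8.875e-04 × 3600 = 3.20 mm/hr.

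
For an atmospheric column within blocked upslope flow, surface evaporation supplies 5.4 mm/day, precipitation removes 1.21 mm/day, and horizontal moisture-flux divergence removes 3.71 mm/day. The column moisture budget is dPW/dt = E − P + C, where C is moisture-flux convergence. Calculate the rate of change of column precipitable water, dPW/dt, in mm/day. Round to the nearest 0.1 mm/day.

dPW/dt ≈ 0.5 mm/day

dPW/dt = E − P + C = 5.4 − 1.21 + (-3.71) = 0.5 mm/day.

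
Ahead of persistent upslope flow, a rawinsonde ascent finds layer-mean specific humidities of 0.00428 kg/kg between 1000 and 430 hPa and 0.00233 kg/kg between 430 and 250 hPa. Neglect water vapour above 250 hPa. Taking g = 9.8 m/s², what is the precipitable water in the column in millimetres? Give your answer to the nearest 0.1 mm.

Precipitable water is the column-integrated vapour mass per unit area: PW = (1/g) Σ q̄ Δp, with q in kg/kg and Δp in Pa (1 kg/m² of water = 1 mm).
Layer 1000–430 hPa: Δp = 570 hPa = 57000 Pa, q̄ = 0.00428 kg/kg → 0.00428 × 57000 / 9.8 = 24.89 mm
Layer 430–250 hPa: Δp = 180 hPa = 18000 Pa, q̄ = 0.00233 kg/kg → 0.00233 × 18000 / 9.8 = 4.28 mm
PW = 24.89 + 4.28 = 29.17 ≈ 29.2 mm.

PW ≈ 29.2 mm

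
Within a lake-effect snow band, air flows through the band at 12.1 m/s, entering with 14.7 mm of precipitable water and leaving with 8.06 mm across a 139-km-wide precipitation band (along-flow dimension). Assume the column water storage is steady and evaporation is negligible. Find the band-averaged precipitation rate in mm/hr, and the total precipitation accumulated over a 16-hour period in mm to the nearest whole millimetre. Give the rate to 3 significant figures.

R ≈ 2.08 mm/hr; total ≈ 33 mm

Column moisture flux per unit crosswind length is F = V × PW.
Inflow: F_in = 12.1 × 14.7 = 177.87 mm·m/s
Outflow: F_out = 12.1 × 8.06 = 97.526 mm·m/s
Steady-state rate R = (F_in − F_out)/L = (177.87 − 97.526) / 139000 m = 5.780e-04 mm/s.
R = 5.780e-04 × 3600 = 2.08 mm/hr.
Over 16 h: total = 2.08 × 16 = 33.28 ≈ 33 mm.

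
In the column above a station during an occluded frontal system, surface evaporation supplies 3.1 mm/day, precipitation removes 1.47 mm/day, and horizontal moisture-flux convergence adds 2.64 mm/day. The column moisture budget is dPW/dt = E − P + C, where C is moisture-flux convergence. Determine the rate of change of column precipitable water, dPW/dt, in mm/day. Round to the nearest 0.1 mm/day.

dPW/dt ≈ 4.3 mm/day

dPW/dt = E − P + C = 3.1 − 1.47 + (2.64) = 4.3 mm/day.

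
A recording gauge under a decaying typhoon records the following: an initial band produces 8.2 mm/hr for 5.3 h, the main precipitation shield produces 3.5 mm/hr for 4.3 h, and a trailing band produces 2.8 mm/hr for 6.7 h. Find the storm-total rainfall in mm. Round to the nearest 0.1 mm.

Total = Σ Rᵢ Δtᵢ = 8.2 × 5.3 + 3.5 × 4.3 + 2.8 × 6.7
      = 43.46 + 15.05 + 18.76 = 77.3 mm.

total ≈ 77.3 mm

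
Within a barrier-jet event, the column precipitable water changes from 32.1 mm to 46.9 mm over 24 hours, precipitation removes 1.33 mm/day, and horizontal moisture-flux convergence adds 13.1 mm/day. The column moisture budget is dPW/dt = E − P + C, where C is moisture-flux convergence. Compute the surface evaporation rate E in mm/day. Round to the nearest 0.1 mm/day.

E ≈ 3.0 mm/day

dPW/dt = (46.9 − 32.1) mm / (24/24 day) = +14.800 mm/day.
E = dPW/dt + P − C = (+14.800) + 1.33 − (13.1) = 3.0 mm/day.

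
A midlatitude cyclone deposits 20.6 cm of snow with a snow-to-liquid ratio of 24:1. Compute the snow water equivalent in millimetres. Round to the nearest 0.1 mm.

SWE = snow depth / ratio = 20.6 cm / 24 = 0.858 cm = 8.6 mm.

SWE ≈ 8.6 mm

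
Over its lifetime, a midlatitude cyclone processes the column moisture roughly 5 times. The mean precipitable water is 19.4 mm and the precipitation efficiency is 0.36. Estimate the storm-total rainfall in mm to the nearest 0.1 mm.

Each cycle deposits ε × PW = 0.36 × 19.4 = 6.984 mm.
Over 5 cycles: 5 × 6.984 = 34.9 mm.

rainfall ≈ 34.9 mm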